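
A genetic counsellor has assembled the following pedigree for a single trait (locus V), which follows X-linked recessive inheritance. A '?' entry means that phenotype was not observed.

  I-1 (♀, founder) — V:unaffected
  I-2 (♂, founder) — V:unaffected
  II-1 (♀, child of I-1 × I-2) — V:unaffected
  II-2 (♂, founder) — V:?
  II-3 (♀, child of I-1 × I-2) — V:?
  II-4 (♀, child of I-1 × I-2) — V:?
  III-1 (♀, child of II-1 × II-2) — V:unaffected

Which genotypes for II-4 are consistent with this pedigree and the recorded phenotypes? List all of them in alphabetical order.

V/I-1 un ·: X^VX^V|X^VX^v
V/I-2 un ·: X^VY
V/II-1 un I-1×I-2: X^VX^V|X^VX^v
V/II-2 ? ·: X^VY|X^vY
V/II-3 ? I-1×I-2: X^VX^V|X^VX^v
V/II-4 ? I-1×I-2: X^VX^V|X^VX^v
V/III-1 un II-1×II-2: X^VX^V|X^VX^v
⇒ V over [I-1,I-2,II-1,II-2,II-3,II-4,III-1]: 22 consistent

II-4 ∈ {X^VX^V, X^VX^v}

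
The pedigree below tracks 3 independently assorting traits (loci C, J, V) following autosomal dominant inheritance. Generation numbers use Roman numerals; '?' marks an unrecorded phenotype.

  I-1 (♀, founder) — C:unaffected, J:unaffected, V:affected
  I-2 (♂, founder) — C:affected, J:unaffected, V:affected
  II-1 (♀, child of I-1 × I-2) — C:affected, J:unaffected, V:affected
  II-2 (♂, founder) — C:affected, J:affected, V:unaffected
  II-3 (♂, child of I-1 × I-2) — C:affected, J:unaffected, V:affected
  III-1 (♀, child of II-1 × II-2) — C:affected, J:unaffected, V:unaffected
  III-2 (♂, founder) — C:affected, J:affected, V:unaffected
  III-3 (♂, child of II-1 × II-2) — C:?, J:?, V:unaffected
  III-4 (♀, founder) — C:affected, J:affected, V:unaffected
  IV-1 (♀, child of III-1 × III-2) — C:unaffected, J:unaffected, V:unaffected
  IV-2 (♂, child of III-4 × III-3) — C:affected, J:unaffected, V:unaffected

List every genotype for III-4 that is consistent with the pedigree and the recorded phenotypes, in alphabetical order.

C/I-1 un ·: cc
C/I-2 aff ·: Cc|CC
C/II-1 aff I-1×I-2: Cc
C/II-2 aff ·: Cc|CC
C/II-3 aff I-1×I-2: Cc
C/III-1 aff II-1×II-2: Cc
C/III-2 aff ·: Cc
C/III-3 ? II-1×II-2: cc|Cc|CC
C/III-4 aff ·: Cc|CC
C/IV-1 un III-1×III-2: cc
C/IV-2 aff III-4×III-3: Cc|CC
⇒ C over [I-1,I-2,II-1,II-2,II-3,III-1,III-2,III-3,III-4,IV-1,IV-2]: 32 consistent
J/I-1 un ·: jj
J/I-2 un ·: jj
J/II-1 un I-1×I-2: jj
J/II-2 aff ·: Jj
J/II-3 un I-1×I-2: jj
J/III-1 un II-1×II-2: jj
J/III-2 aff ·: Jj
J/III-3 ? II-1×II-2: jj|Jj
J/III-4 aff ·: Jj
J/IV-1 un III-1×III-2: jj
J/IV-2 un III-4×III-3: jj
⇒ J over [I-1,I-2,II-1,II-2,II-3,III-1,III-2,III-3,III-4,IV-1,IV-2]: 2 consistent
V/I-1 aff ·: Vv|VV
V/I-2 aff ·: Vv|VV
V/II-1 aff I-1×I-2: Vv
V/II-2 un ·: vv
V/II-3 aff I-1×I-2: Vv|VV
V/III-1 un II-1×II-2: vv
V/III-2 un ·: vv
V/III-3 un II-1×II-2: vv
V/III-4 un ·: vv
V/IV-1 un III-1×III-2: vv
V/IV-2 un III-4×III-3: vv
⇒ V over [I-1,I-2,II-1,II-2,II-3,III-1,III-2,III-3,III-4,IV-1,IV-2]: 6 consistent

III-4 ∈ {CC Jj vv, Cc Jj vv}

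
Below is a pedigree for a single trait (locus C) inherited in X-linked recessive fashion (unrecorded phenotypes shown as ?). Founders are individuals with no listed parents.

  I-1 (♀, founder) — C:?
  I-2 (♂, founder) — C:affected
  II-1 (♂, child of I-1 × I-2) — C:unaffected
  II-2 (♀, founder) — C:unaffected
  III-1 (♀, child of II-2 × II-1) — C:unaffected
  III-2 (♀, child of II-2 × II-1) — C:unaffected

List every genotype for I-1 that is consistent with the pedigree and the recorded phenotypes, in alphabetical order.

I-1 ∈ {X^CX^C, X^CX^c}

C/I-1 ? ·: X^CX^C|X^CX^c
C/I-2 aff ·: X^cY
C/II-1 un I-1×I-2: X^CY
C/II-2 un ·: X^CX^C|X^CX^c
C/III-1 un II-2×II-1: X^CX^C|X^CX^c
C/III-2 un II-2×II-1: X^CX^C|X^CX^c
⇒ C over [I-1,I-2,II-1,II-2,III-1,III-2]: 10 consistent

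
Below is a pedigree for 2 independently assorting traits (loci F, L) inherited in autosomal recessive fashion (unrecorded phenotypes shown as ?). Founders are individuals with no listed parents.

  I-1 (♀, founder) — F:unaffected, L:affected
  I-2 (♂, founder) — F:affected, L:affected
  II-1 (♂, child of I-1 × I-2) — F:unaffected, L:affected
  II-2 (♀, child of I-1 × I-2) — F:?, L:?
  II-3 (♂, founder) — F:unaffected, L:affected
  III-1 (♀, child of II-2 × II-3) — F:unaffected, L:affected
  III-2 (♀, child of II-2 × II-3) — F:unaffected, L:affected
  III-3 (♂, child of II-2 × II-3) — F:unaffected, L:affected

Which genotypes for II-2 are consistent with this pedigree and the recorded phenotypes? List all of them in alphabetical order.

II-2 ∈ {Ff ll, ff ll}

F/I-1 un ·: FF|Ff
F/I-2 aff ·: ff
F/II-1 un I-1×I-2: Ff
F/II-2 ? I-1×I-2: Ff|ff
F/II-3 un ·: FF|Ff
F/III-1 un II-2×II-3: FF|Ff
F/III-2 un II-2×II-3: FF|Ff
F/III-3 un II-2×II-3: FF|Ff
⇒ F over [I-1,I-2,II-1,II-2,II-3,III-1,III-2,III-3]: 34 consistent
L/I-1 aff ·: ll
L/I-2 aff ·: ll
L/II-1 aff I-1×I-2: ll
L/II-2 ? I-1×I-2: ll
L/II-3 aff ·: ll
L/III-1 aff II-2×II-3: ll
L/III-2 aff II-2×II-3: ll
L/III-3 aff II-2×II-3: ll
⇒ L over [I-1,I-2,II-1,II-2,II-3,III-1,III-2,III-3]: 1 consistent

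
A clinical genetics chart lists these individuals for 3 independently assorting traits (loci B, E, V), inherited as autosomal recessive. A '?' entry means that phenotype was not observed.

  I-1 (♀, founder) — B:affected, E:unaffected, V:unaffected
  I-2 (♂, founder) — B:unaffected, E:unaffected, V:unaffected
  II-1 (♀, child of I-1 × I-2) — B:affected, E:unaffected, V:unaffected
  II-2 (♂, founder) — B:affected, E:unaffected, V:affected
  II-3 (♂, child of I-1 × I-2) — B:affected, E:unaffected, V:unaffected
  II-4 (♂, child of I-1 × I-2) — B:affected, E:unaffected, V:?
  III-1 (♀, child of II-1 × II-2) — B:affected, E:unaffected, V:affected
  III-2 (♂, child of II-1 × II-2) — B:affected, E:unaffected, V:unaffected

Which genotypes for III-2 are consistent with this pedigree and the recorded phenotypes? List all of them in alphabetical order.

B/I-1 aff ·: bb
B/I-2 un ·: Bb
B/II-1 aff I-1×I-2: bb
B/II-2 aff ·: bb
B/II-3 aff I-1×I-2: bb
B/II-4 aff I-1×I-2: bb
B/III-1 aff II-1×II-2: bb
B/III-2 aff II-1×II-2: bb
⇒ B over [I-1,I-2,II-1,II-2,II-3,II-4,III-1,III-2]: 1 consistent
E/I-1 un ·: EE|Ee
E/I-2 un ·: EE|Ee
E/II-1 un I-1×I-2: EE|Ee
E/II-2 un ·: EE|Ee
E/II-3 un I-1×I-2: EE|Ee
E/II-4 un I-1×I-2: EE|Ee
E/III-1 un II-1×II-2: EE|Ee
E/III-2 un II-1×II-2: EE|Ee
⇒ E over [I-1,I-2,II-1,II-2,II-3,II-4,III-1,III-2]: 161 consistent
V/I-1 un ·: VV|Vv
V/I-2 un ·: VV|Vv
V/II-1 un I-1×I-2: Vv
V/II-2 aff ·: vv
V/II-3 un I-1×I-2: VV|Vv
V/II-4 ? I-1×I-2: VV|Vv|vv
V/III-1 aff II-1×II-2: vv
V/III-2 un II-1×II-2: Vv
⇒ V over [I-1,I-2,II-1,II-2,II-3,II-4,III-1,III-2]: 14 consistent

III-2 ∈ {bb EE Vv, bb Ee Vv}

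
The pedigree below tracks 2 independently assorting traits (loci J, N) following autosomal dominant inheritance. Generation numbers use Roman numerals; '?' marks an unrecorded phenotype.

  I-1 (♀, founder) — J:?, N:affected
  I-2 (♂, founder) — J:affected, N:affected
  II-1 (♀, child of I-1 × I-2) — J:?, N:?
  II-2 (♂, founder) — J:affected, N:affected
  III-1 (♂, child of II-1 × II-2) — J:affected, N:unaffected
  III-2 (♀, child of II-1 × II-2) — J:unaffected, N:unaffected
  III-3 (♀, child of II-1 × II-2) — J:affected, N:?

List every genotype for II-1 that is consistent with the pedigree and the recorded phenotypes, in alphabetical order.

II-1 ∈ {Jj Nn, Jj nn, jj Nn, jj nn}

J/I-1 ? ·: jj|Jj|JJ
J/I-2 aff ·: Jj|JJ
J/II-1 ? I-1×I-2: jj|Jj
J/II-2 aff ·: Jj
J/III-1 aff II-1×II-2: Jj|JJ
J/III-2 un II-1×II-2: jj
J/III-3 aff II-1×II-2: Jj|JJ
⇒ J over [I-1,I-2,II-1,II-2,III-1,III-2,III-3]: 22 consistent
N/I-1 aff ·: Nn|NN
N/I-2 aff ·: Nn|NN
N/II-1 ? I-1×I-2: nn|Nn
N/II-2 aff ·: Nn
N/III-1 un II-1×II-2: nn
N/III-2 un II-1×II-2: nn
N/III-3 ? II-1×II-2: nn|Nn|NN
⇒ N over [I-1,I-2,II-1,II-2,III-1,III-2,III-3]: 11 consistent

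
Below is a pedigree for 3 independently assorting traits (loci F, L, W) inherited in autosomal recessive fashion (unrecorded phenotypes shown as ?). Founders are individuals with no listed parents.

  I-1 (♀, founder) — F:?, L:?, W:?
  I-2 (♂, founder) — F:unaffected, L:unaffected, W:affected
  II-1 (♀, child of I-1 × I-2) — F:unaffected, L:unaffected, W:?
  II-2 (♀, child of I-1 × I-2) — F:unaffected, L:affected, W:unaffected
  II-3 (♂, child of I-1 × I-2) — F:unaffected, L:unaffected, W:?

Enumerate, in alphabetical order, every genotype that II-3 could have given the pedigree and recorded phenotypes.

II-3 ∈ {FF LL Ww, FF LL ww, FF Ll Ww, FF Ll ww, Ff LL Ww, Ff LL ww, Ff Ll Ww, Ff Ll ww}

F/I-1 ? ·: FF|Ff|ff
F/I-2 un ·: FF|Ff
F/II-1 un I-1×I-2: FF|Ff
F/II-2 un I-1×I-2: FF|Ff
F/II-3 un I-1×I-2: FF|Ff
⇒ F over [I-1,I-2,II-1,II-2,II-3]: 27 consistent
L/I-1 ? ·: Ll|ll
L/I-2 un ·: Ll
L/II-1 un I-1×I-2: LL|Ll
L/II-2 aff I-1×I-2: ll
L/II-3 un I-1×I-2: LL|Ll
⇒ L over [I-1,I-2,II-1,II-2,II-3]: 5 consistent
W/I-1 ? ·: WW|Ww
W/I-2 aff ·: ww
W/II-1 ? I-1×I-2: Ww|ww
W/II-2 un I-1×I-2: Ww
W/II-3 ? I-1×I-2: Ww|ww
⇒ W over [I-1,I-2,II-1,II-2,II-3]: 5 consistent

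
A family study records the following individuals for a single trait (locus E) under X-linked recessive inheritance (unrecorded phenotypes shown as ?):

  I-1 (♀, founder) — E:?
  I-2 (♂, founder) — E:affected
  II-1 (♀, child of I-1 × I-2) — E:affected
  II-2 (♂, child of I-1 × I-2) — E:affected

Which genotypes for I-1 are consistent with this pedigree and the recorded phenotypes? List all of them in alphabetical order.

I-1 ∈ {X^EX^e, X^eX^e}

E/I-1 ? ·: X^EX^e|X^eX^e
E/I-2 aff ·: X^eY
E/II-1 aff I-1×I-2: X^eX^e
E/II-2 aff I-1×I-2: X^eY
⇒ E over [I-1,I-2,II-1,II-2]: 2 consistent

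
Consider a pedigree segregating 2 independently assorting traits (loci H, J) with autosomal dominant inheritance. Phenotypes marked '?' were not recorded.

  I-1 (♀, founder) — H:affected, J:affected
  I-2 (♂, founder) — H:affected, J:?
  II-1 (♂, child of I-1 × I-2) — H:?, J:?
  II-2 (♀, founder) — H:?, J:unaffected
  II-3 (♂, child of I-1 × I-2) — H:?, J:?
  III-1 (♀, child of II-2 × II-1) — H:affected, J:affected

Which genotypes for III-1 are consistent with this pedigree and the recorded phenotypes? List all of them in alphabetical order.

H/I-1 aff ·: Hh|HH
H/I-2 aff ·: Hh|HH
H/II-1 ? I-1×I-2: hh|Hh|HH
H/II-2 ? ·: hh|Hh|HH
H/II-3 ? I-1×I-2: hh|Hh|HH
H/III-1 aff II-2×II-1: Hh|HH
⇒ H over [I-1,I-2,II-1,II-2,II-3,III-1]: 73 consistent
J/I-1 aff ·: Jj|JJ
J/I-2 ? ·: jj|Jj|JJ
J/II-1 ? I-1×I-2: Jj|JJ
J/II-2 un ·: jj
J/II-3 ? I-1×I-2: jj|Jj|JJ
J/III-1 aff II-2×II-1: Jj
⇒ J over [I-1,I-2,II-1,II-2,II-3,III-1]: 18 consistent

III-1 ∈ {HH Jj, Hh Jj}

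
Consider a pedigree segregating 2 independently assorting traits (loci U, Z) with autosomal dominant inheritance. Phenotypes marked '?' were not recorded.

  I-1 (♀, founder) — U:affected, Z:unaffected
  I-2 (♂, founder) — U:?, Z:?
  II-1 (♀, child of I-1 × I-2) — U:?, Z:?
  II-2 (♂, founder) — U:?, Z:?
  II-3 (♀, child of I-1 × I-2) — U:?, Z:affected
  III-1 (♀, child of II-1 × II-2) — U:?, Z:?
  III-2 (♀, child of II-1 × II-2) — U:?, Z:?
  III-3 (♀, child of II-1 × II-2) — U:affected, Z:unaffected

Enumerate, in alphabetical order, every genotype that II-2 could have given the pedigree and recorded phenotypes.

U/I-1 aff ·: Uu|UU
U/I-2 ? ·: uu|Uu|UU
U/II-1 ? I-1×I-2: uu|Uu|UU
U/II-2 ? ·: uu|Uu|UU
U/II-3 ? I-1×I-2: uu|Uu|UU
U/III-1 ? II-1×II-2: uu|Uu|UU
U/III-2 ? II-1×II-2: uu|Uu|UU
U/III-3 aff II-1×II-2: Uu|UU
⇒ U over [I-1,I-2,II-1,II-2,II-3,III-1,III-2,III-3]: 405 consistent
Z/I-1 un ·: zz
Z/I-2 ? ·: Zz|ZZ
Z/II-1 ? I-1×I-2: zz|Zz
Z/II-2 ? ·: zz|Zz
Z/II-3 aff I-1×I-2: Zz
Z/III-1 ? II-1×II-2: zz|Zz|ZZ
Z/III-2 ? II-1×II-2: zz|Zz|ZZ
Z/III-3 un II-1×II-2: zz
⇒ Z over [I-1,I-2,II-1,II-2,II-3,III-1,III-2,III-3]: 31 consistent

II-2 ∈ {UU Zz, UU zz, Uu Zz, Uu zz, uu Zz, uu zz}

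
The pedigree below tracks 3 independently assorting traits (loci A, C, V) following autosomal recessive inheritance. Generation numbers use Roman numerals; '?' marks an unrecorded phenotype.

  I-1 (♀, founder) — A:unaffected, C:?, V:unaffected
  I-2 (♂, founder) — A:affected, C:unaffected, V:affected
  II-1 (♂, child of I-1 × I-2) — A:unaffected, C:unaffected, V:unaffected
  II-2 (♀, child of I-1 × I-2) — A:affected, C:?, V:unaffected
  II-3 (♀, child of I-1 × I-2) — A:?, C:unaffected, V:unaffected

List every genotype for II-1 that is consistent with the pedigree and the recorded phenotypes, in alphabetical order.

II-1 ∈ {Aa CC Vv, Aa Cc Vv}

A/I-1 un ·: Aa
A/I-2 aff ·: aa
A/II-1 un I-1×I-2: Aa
A/II-2 aff I-1×I-2: aa
A/II-3 ? I-1×I-2: Aa|aa
⇒ A over [I-1,I-2,II-1,II-2,II-3]: 2 consistent
C/I-1 ? ·: CC|Cc|cc
C/I-2 un ·: CC|Cc
C/II-1 un I-1×I-2: CC|Cc
C/II-2 ? I-1×I-2: CC|Cc|cc
C/II-3 un I-1×I-2: CC|Cc
⇒ C over [I-1,I-2,II-1,II-2,II-3]: 32 consistent
V/I-1 un ·: VV|Vv
V/I-2 aff ·: vv
V/II-1 un I-1×I-2: Vv
V/II-2 un I-1×I-2: Vv
V/II-3 un I-1×I-2: Vv
⇒ V over [I-1,I-2,II-1,II-2,II-3]: 2 consistent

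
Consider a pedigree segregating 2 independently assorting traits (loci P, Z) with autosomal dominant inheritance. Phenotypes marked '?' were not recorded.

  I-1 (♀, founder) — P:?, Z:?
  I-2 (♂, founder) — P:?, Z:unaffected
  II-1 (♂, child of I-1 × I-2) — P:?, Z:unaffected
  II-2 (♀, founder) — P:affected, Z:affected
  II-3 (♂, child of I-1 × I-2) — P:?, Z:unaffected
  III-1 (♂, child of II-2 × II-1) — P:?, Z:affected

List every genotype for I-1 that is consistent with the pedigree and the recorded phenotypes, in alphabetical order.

P/I-1 ? ·: pp|Pp|PP
P/I-2 ? ·: pp|Pp|PP
P/II-1 ? I-1×I-2: pp|Pp|PP
P/II-2 aff ·: Pp|PP
P/II-3 ? I-1×I-2: pp|Pp|PP
P/III-1 ? II-2×II-1: pp|Pp|PP
⇒ P over [I-1,I-2,II-1,II-2,II-3,III-1]: 113 consistent
Z/I-1 ? ·: zz|Zz
Z/I-2 un ·: zz
Z/II-1 un I-1×I-2: zz
Z/II-2 aff ·: Zz|ZZ
Z/II-3 un I-1×I-2: zz
Z/III-1 aff II-2×II-1: Zz
⇒ Z over [I-1,I-2,II-1,II-2,II-3,III-1]: 4 consistent

I-1 ∈ {PP Zz, PP zz, Pp Zz, Pp zz, pp Zz, pp zz}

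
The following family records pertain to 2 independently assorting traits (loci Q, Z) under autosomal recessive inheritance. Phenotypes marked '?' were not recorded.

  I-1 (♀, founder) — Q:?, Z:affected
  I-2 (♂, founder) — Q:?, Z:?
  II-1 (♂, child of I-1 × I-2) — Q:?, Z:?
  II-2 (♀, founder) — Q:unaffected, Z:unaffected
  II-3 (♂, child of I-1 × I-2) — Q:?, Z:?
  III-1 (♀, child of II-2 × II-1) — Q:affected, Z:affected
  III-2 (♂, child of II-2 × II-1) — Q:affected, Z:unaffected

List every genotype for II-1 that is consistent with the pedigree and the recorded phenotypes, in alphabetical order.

II-1 ∈ {Qq Zz, Qq zz, qq Zz, qq zz}

Q/I-1 ? ·: QQ|Qq|qq
Q/I-2 ? ·: QQ|Qq|qq
Q/II-1 ? I-1×I-2: Qq|qq
Q/II-2 un ·: Qq
Q/II-3 ? I-1×I-2: QQ|Qq|qq
Q/III-1 aff II-2×II-1: qq
Q/III-2 aff II-2×II-1: qq
⇒ Q over [I-1,I-2,II-1,II-2,II-3,III-1,III-2]: 21 consistent
Z/I-1 aff ·: zz
Z/I-2 ? ·: ZZ|Zz|zz
Z/II-1 ? I-1×I-2: Zz|zz
Z/II-2 un ·: Zz
Z/II-3 ? I-1×I-2: Zz|zz
Z/III-1 aff II-2×II-1: zz
Z/III-2 un II-2×II-1: ZZ|Zz
⇒ Z over [I-1,I-2,II-1,II-2,II-3,III-1,III-2]: 9 consistent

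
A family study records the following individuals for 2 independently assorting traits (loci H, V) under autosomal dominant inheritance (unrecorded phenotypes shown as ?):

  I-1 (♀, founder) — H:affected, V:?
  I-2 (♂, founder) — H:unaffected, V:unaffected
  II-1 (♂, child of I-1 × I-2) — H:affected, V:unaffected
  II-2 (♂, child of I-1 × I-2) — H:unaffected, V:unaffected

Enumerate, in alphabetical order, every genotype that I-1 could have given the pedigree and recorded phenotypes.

H/I-1 aff ·: Hh
H/I-2 un ·: hh
H/II-1 aff I-1×I-2: Hh
H/II-2 un I-1×I-2: hh
⇒ H over [I-1,I-2,II-1,II-2]: 1 consistent
V/I-1 ? ·: vv|Vv
V/I-2 un ·: vv
V/II-1 un I-1×I-2: vv
V/II-2 un I-1×I-2: vv
⇒ V over [I-1,I-2,II-1,II-2]: 2 consistent

I-1 ∈ {Hh Vv, Hh vv}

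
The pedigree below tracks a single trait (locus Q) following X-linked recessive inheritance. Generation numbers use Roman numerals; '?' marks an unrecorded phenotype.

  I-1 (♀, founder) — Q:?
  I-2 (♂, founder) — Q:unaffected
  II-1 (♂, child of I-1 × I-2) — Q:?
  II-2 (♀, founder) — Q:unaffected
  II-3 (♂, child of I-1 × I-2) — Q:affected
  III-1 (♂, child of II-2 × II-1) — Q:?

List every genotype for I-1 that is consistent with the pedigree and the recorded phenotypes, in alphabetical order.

I-1 ∈ {X^QX^q, X^qX^q}

Q/I-1 ? ·: X^QX^q|X^qX^q
Q/I-2 un ·: X^QY
Q/II-1 ? I-1×I-2: X^QY|X^qY
Q/II-2 un ·: X^QX^Q|X^QX^q
Q/II-3 aff I-1×I-2: X^qY
Q/III-1 ? II-2×II-1: X^QY|X^qY
⇒ Q over [I-1,I-2,II-1,II-2,II-3,III-1]: 9 consistent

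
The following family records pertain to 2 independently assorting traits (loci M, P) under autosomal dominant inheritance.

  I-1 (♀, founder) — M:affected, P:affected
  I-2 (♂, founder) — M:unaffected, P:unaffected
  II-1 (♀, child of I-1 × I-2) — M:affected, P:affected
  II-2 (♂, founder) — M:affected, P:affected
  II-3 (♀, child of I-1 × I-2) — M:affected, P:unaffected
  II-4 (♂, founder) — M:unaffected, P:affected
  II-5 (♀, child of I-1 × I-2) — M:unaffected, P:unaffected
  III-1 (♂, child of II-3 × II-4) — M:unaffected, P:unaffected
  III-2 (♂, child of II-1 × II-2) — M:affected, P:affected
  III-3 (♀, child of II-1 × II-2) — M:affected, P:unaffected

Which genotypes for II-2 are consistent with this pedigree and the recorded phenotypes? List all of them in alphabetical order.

M/I-1 aff ·: Mm
M/I-2 un ·: mm
M/II-1 aff I-1×I-2: Mm
M/II-2 aff ·: Mm|MM
M/II-3 aff I-1×I-2: Mm
M/II-4 un ·: mm
M/II-5 un I-1×I-2: mm
M/III-1 un II-3×II-4: mm
M/III-2 aff II-1×II-2: Mm|MM
M/III-3 aff II-1×II-2: Mm|MM
⇒ M over [I-1,I-2,II-1,II-2,II-3,II-4,II-5,III-1,III-2,III-3]: 8 consistent
P/I-1 aff ·: Pp
P/I-2 un ·: pp
P/II-1 aff I-1×I-2: Pp
P/II-2 aff ·: Pp
P/II-3 un I-1×I-2: pp
P/II-4 aff ·: Pp
P/II-5 un I-1×I-2: pp
P/III-1 un II-3×II-4: pp
P/III-2 aff II-1×II-2: Pp|PP
P/III-3 un II-1×II-2: pp
⇒ P over [I-1,I-2,II-1,II-2,II-3,II-4,II-5,III-1,III-2,III-3]: 2 consistent

II-2 ∈ {MM Pp, Mm Pp}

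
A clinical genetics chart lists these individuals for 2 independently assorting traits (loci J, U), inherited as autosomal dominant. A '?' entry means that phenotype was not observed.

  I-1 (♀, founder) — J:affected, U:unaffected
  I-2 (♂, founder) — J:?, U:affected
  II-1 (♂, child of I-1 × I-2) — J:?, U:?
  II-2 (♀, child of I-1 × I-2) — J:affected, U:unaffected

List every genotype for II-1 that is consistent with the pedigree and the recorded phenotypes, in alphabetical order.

II-1 ∈ {JJ Uu, JJ uu, Jj Uu, Jj uu, jj Uu, jj uu}

J/I-1 aff ·: Jj|JJ
J/I-2 ? ·: jj|Jj|JJ
J/II-1 ? I-1×I-2: jj|Jj|JJ
J/II-2 aff I-1×I-2: Jj|JJ
⇒ J over [I-1,I-2,II-1,II-2]: 18 consistent
U/I-1 un ·: uu
U/I-2 aff ·: Uu
U/II-1 ? I-1×I-2: uu|Uu
U/II-2 un I-1×I-2: uu
⇒ U over [I-1,I-2,II-1,II-2]: 2 consistent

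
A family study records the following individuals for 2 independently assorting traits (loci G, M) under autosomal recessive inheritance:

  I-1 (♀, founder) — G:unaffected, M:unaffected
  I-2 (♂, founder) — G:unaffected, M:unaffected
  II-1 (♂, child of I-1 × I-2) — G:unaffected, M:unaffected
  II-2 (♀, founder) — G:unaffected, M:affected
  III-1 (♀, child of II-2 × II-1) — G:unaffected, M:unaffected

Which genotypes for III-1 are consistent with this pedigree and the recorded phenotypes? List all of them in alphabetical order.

III-1 ∈ {GG Mm, Gg Mm}

G/I-1 un ·: GG|Gg
G/I-2 un ·: GG|Gg
G/II-1 un I-1×I-2: GG|Gg
G/II-2 un ·: GG|Gg
G/III-1 un II-2×II-1: GG|Gg
⇒ G over [I-1,I-2,II-1,II-2,III-1]: 24 consistent
M/I-1 un ·: MM|Mm
M/I-2 un ·: MM|Mm
M/II-1 un I-1×I-2: MM|Mm
M/II-2 aff ·: mm
M/III-1 un II-2×II-1: Mm
⇒ M over [I-1,I-2,II-1,II-2,III-1]: 7 consistent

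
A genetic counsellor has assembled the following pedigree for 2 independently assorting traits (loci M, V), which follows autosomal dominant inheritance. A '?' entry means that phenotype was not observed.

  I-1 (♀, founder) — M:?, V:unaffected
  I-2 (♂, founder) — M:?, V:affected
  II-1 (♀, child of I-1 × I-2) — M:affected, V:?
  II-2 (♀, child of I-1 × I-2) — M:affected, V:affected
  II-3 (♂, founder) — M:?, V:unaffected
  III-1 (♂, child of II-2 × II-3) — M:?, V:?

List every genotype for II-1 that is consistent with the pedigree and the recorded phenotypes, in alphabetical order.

II-1 ∈ {MM Vv, MM vv, Mm Vv, Mm vv}

M/I-1 ? ·: mm|Mm|MM
M/I-2 ? ·: mm|Mm|MM
M/II-1 aff I-1×I-2: Mm|MM
M/II-2 aff I-1×I-2: Mm|MM
M/II-3 ? ·: mm|Mm|MM
M/III-1 ? II-2×II-3: mm|Mm|MM
⇒ M over [I-1,I-2,II-1,II-2,II-3,III-1]: 98 consistent
V/I-1 un ·: vv
V/I-2 aff ·: Vv|VV
V/II-1 ? I-1×I-2: vv|Vv
V/II-2 aff I-1×I-2: Vv
V/II-3 un ·: vv
V/III-1 ? II-2×II-3: vv|Vv
⇒ V over [I-1,I-2,II-1,II-2,II-3,III-1]: 6 consistent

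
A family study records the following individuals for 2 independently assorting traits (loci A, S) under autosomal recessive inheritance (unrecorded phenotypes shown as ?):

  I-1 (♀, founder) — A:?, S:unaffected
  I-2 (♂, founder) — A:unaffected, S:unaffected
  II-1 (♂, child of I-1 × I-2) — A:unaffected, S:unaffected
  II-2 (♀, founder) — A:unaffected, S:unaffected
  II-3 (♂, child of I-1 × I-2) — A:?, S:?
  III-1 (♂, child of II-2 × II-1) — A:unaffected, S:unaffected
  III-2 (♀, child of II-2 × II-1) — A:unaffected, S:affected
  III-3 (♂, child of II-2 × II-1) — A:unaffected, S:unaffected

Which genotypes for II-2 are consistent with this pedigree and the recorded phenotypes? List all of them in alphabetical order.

II-2 ∈ {AA Ss, Aa Ss}

A/I-1 ? ·: AA|Aa|aa
A/I-2 un ·: AA|Aa
A/II-1 un I-1×I-2: AA|Aa
A/II-2 un ·: AA|Aa
A/II-3 ? I-1×I-2: AA|Aa|aa
A/III-1 un II-2×II-1: AA|Aa
A/III-2 un II-2×II-1: AA|Aa
A/III-3 un II-2×II-1: AA|Aa
⇒ A over [I-1,I-2,II-1,II-2,II-3,III-1,III-2,III-3]: 232 consistent
S/I-1 un ·: SS|Ss
S/I-2 un ·: SS|Ss
S/II-1 un I-1×I-2: Ss
S/II-2 un ·: Ss
S/II-3 ? I-1×I-2: SS|Ss|ss
S/III-1 un II-2×II-1: SS|Ss
S/III-2 aff II-2×II-1: ss
S/III-3 un II-2×II-1: SS|Ss
⇒ S over [I-1,I-2,II-1,II-2,II-3,III-1,III-2,III-3]: 28 consistent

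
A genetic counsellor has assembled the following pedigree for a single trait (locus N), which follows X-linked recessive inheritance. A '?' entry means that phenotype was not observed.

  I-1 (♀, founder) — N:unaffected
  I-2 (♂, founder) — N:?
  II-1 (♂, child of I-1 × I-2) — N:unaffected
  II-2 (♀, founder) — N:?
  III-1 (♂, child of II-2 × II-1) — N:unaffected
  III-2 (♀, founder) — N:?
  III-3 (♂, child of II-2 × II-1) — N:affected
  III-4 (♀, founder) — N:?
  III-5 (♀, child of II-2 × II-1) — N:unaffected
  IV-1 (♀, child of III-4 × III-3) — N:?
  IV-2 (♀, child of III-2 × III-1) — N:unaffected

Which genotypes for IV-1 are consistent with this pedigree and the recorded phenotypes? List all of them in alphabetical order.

N/I-1 un ·: X^NX^N|X^NX^n
N/I-2 ? ·: X^NY|X^nY
N/II-1 un I-1×I-2: X^NY
N/II-2 ? ·: X^NX^n
N/III-1 un II-2×II-1: X^NY
N/III-2 ? ·: X^NX^N|X^NX^n|X^nX^n
N/III-3 aff II-2×II-1: X^nY
N/III-4 ? ·: X^NX^N|X^NX^n|X^nX^n
N/III-5 un II-2×II-1: X^NX^N|X^NX^n
N/IV-1 ? III-4×III-3: X^NX^n|X^nX^n
N/IV-2 un III-2×III-1: X^NX^N|X^NX^n
⇒ N over [I-1,I-2,II-1,II-2,III-1,III-2,III-3,III-4,III-5,IV-1,IV-2]: 128 consistent

IV-1 ∈ {X^NX^n, X^nX^n}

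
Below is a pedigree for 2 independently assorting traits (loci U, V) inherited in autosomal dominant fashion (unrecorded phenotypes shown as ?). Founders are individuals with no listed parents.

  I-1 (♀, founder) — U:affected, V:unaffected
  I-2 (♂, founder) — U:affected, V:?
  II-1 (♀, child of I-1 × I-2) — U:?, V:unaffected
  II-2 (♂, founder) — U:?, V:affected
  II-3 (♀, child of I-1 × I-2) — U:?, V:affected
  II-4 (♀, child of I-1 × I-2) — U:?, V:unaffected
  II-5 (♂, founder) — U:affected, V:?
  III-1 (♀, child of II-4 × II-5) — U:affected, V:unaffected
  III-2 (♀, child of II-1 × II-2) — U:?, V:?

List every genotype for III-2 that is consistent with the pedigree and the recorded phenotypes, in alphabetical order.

III-2 ∈ {UU Vv, UU vv, Uu Vv, Uu vv, uu Vv, uu vv}

U/I-1 aff ·: Uu|UU
U/I-2 aff ·: Uu|UU
U/II-1 ? I-1×I-2: uu|Uu|UU
U/II-2 ? ·: uu|Uu|UU
U/II-3 ? I-1×I-2: uu|Uu|UU
U/II-4 ? I-1×I-2: uu|Uu|UU
U/II-5 aff ·: Uu|UU
U/III-1 aff II-4×II-5: Uu|UU
U/III-2 ? II-1×II-2: uu|Uu|UU
⇒ U over [I-1,I-2,II-1,II-2,II-3,II-4,II-5,III-1,III-2]: 725 consistent
V/I-1 un ·: vv
V/I-2 ? ·: Vv
V/II-1 un I-1×I-2: vv
V/II-2 aff ·: Vv|VV
V/II-3 aff I-1×I-2: Vv
V/II-4 un I-1×I-2: vv
V/II-5 ? ·: vv|Vv
V/III-1 un II-4×II-5: vv
V/III-2 ? II-1×II-2: vv|Vv
⇒ V over [I-1,I-2,II-1,II-2,II-3,II-4,II-5,III-1,III-2]: 6 consistent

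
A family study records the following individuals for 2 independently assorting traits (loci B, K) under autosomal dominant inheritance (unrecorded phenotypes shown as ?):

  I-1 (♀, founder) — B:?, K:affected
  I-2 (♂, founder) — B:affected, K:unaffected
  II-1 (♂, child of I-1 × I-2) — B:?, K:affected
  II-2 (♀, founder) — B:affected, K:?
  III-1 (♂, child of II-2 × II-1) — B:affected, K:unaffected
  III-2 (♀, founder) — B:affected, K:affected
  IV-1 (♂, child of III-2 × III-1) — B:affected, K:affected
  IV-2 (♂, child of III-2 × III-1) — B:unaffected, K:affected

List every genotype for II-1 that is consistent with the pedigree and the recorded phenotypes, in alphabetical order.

B/I-1 ? ·: bb|Bb|BB
B/I-2 aff ·: Bb|BB
B/II-1 ? I-1×I-2: bb|Bb|BB
B/II-2 aff ·: Bb|BB
B/III-1 aff II-2×II-1: Bb
B/III-2 aff ·: Bb
B/IV-1 aff III-2×III-1: Bb|BB
B/IV-2 un III-2×III-1: bb
⇒ B over [I-1,I-2,II-1,II-2,III-1,III-2,IV-1,IV-2]: 36 consistent
K/I-1 aff ·: Kk|KK
K/I-2 un ·: kk
K/II-1 aff I-1×I-2: Kk
K/II-2 ? ·: kk|Kk
K/III-1 un II-2×II-1: kk
K/III-2 aff ·: Kk|KK
K/IV-1 aff III-2×III-1: Kk
K/IV-2 aff III-2×III-1: Kk
⇒ K over [I-1,I-2,II-1,II-2,III-1,III-2,IV-1,IV-2]: 8 consistent

II-1 ∈ {BB Kk, Bb Kk, bb Kk}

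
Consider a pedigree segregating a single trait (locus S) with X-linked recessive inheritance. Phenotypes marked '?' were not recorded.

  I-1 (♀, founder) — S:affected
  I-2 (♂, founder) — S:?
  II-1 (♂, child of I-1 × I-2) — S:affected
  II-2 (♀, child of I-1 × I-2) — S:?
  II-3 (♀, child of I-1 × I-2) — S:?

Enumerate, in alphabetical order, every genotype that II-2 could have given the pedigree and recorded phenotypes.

S/I-1 aff ·: X^sX^s
S/I-2 ? ·: X^SY|X^sY
S/II-1 aff I-1×I-2: X^sY
S/II-2 ? I-1×I-2: X^SX^s|X^sX^s
S/II-3 ? I-1×I-2: X^SX^s|X^sX^s
⇒ S over [I-1,I-2,II-1,II-2,II-3]: 2 consistent

II-2 ∈ {X^SX^s, X^sX^s}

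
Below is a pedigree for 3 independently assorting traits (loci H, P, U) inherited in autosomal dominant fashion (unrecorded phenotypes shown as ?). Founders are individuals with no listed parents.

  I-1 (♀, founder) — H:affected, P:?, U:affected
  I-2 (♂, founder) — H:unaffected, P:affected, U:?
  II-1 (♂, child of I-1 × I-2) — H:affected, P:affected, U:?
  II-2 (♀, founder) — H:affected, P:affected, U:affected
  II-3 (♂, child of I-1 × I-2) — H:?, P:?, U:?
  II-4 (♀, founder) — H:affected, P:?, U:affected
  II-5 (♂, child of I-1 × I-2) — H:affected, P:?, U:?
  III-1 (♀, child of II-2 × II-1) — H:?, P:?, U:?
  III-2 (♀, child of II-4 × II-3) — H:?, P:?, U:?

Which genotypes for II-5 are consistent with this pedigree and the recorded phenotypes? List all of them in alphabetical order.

II-5 ∈ {Hh PP UU, Hh PP Uu, Hh PP uu, Hh Pp UU, Hh Pp Uu, Hh Pp uu, Hh pp UU, Hh pp Uu, Hh pp uu}

H/I-1 aff ·: Hh|HH
H/I-2 un ·: hh
H/II-1 aff I-1×I-2: Hh
H/II-2 aff ·: Hh|HH
H/II-3 ? I-1×I-2: hh|Hh
H/II-4 aff ·: Hh|HH
H/II-5 aff I-1×I-2: Hh
H/III-1 ? II-2×II-1: hh|Hh|HH
H/III-2 ? II-4×II-3: hh|Hh|HH
⇒ H over [I-1,I-2,II-1,II-2,II-3,II-4,II-5,III-1,III-2]: 65 consistent
P/I-1 ? ·: pp|Pp|PP
P/I-2 aff ·: Pp|PP
P/II-1 aff I-1×I-2: Pp|PP
P/II-2 aff ·: Pp|PP
P/II-3 ? I-1×I-2: pp|Pp|PP
P/II-4 ? ·: pp|Pp|PP
P/II-5 ? I-1×I-2: pp|Pp|PP
P/III-1 ? II-2×II-1: pp|Pp|PP
P/III-2 ? II-4×II-3: pp|Pp|PP
⇒ P over [I-1,I-2,II-1,II-2,II-3,II-4,II-5,III-1,III-2]: 869 consistent
U/I-1 aff ·: Uu|UU
U/I-2 ? ·: uu|Uu|UU
U/II-1 ? I-1×I-2: uu|Uu|UU
U/II-2 aff ·: Uu|UU
U/II-3 ? I-1×I-2: uu|Uu|UU
U/II-4 aff ·: Uu|UU
U/II-5 ? I-1×I-2: uu|Uu|UU
U/III-1 ? II-2×II-1: uu|Uu|UU
U/III-2 ? II-4×II-3: uu|Uu|UU
⇒ U over [I-1,I-2,II-1,II-2,II-3,II-4,II-5,III-1,III-2]: 781 consistent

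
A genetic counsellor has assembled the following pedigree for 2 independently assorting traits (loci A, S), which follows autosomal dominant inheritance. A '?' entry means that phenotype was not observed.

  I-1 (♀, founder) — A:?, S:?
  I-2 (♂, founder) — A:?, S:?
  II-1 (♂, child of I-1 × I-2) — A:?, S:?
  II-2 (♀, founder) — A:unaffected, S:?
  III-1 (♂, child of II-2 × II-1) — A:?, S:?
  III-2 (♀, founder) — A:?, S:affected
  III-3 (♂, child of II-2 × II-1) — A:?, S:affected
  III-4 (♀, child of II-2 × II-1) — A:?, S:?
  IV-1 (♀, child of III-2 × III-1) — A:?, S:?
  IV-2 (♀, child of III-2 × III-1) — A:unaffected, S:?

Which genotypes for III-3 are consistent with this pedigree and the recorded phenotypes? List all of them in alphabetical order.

A/I-1 ? ·: aa|Aa|AA
A/I-2 ? ·: aa|Aa|AA
A/II-1 ? I-1×I-2: aa|Aa|AA
A/II-2 un ·: aa
A/III-1 ? II-2×II-1: aa|Aa
A/III-2 ? ·: aa|Aa
A/III-3 ? II-2×II-1: aa|Aa
A/III-4 ? II-2×II-1: aa|Aa
A/IV-1 ? III-2×III-1: aa|Aa|AA
A/IV-2 un III-2×III-1: aa
⇒ A over [I-1,I-2,II-1,II-2,III-1,III-2,III-3,III-4,IV-1,IV-2]: 256 consistent
S/I-1 ? ·: ss|Ss|SS
S/I-2 ? ·: ss|Ss|SS
S/II-1 ? I-1×I-2: ss|Ss|SS
S/II-2 ? ·: ss|Ss|SS
S/III-1 ? II-2×II-1: ss|Ss|SS
S/III-2 aff ·: Ss|SS
S/III-3 aff II-2×II-1: Ss|SS
S/III-4 ? II-2×II-1: ss|Ss|SS
S/IV-1 ? III-2×III-1: ss|Ss|SS
S/IV-2 ? III-2×III-1: ss|Ss|SS
⇒ S over [I-1,I-2,II-1,II-2,III-1,III-2,III-3,III-4,IV-1,IV-2]: 2278 consistent

III-3 ∈ {Aa SS, Aa Ss, aa SS, aa Ss}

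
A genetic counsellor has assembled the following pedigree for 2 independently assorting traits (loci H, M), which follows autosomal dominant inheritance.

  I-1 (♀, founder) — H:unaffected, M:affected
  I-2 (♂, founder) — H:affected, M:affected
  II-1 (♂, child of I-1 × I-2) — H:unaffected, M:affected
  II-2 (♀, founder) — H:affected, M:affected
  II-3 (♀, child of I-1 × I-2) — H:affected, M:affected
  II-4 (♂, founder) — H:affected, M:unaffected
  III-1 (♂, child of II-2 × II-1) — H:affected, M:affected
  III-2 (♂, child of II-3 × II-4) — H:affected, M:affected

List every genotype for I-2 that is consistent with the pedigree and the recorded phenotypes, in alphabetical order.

I-2 ∈ {Hh MM, Hh Mm}

H/I-1 un ·: hh
H/I-2 aff ·: Hh
H/II-1 un I-1×I-2: hh
H/II-2 aff ·: Hh|HH
H/II-3 aff I-1×I-2: Hh
H/II-4 aff ·: Hh|HH
H/III-1 aff II-2×II-1: Hh
H/III-2 aff II-3×II-4: Hh|HH
⇒ H over [I-1,I-2,II-1,II-2,II-3,II-4,III-1,III-2]: 8 consistent
M/I-1 aff ·: Mm|MM
M/I-2 aff ·: Mm|MM
M/II-1 aff I-1×I-2: Mm|MM
M/II-2 aff ·: Mm|MM
M/II-3 aff I-1×I-2: Mm|MM
M/II-4 un ·: mm
M/III-1 aff II-2×II-1: Mm|MM
M/III-2 aff II-3×II-4: Mm
⇒ M over [I-1,I-2,II-1,II-2,II-3,II-4,III-1,III-2]: 45 consistent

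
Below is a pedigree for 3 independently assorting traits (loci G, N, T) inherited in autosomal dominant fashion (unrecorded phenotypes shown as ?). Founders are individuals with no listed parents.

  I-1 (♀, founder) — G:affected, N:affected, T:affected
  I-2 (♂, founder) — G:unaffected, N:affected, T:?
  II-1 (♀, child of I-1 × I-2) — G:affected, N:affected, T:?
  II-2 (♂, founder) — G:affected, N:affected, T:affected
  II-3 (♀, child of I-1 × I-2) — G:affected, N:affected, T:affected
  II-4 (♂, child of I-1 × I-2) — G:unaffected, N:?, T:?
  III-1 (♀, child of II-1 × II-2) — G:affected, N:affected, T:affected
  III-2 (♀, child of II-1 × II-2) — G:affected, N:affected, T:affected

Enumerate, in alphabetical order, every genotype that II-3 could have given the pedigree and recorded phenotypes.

II-3 ∈ {Gg NN TT, Gg NN Tt, Gg Nn TT, Gg Nn Tt}

G/I-1 aff ·: Gg
G/I-2 un ·: gg
G/II-1 aff I-1×I-2: Gg
G/II-2 aff ·: Gg|GG
G/II-3 aff I-1×I-2: Gg
G/II-4 un I-1×I-2: gg
G/III-1 aff II-1×II-2: Gg|GG
G/III-2 aff II-1×II-2: Gg|GG
⇒ G over [I-1,I-2,II-1,II-2,II-3,II-4,III-1,III-2]: 8 consistent
N/I-1 aff ·: Nn|NN
N/I-2 aff ·: Nn|NN
N/II-1 aff I-1×I-2: Nn|NN
N/II-2 aff ·: Nn|NN
N/II-3 aff I-1×I-2: Nn|NN
N/II-4 ? I-1×I-2: nn|Nn|NN
N/III-1 aff II-1×II-2: Nn|NN
N/III-2 aff II-1×II-2: Nn|NN
⇒ N over [I-1,I-2,II-1,II-2,II-3,II-4,III-1,III-2]: 187 consistent
T/I-1 aff ·: Tt|TT
T/I-2 ? ·: tt|Tt|TT
T/II-1 ? I-1×I-2: tt|Tt|TT
T/II-2 aff ·: Tt|TT
T/II-3 aff I-1×I-2: Tt|TT
T/II-4 ? I-1×I-2: tt|Tt|TT
T/III-1 aff II-1×II-2: Tt|TT
T/III-2 aff II-1×II-2: Tt|TT
⇒ T over [I-1,I-2,II-1,II-2,II-3,II-4,III-1,III-2]: 227 consistent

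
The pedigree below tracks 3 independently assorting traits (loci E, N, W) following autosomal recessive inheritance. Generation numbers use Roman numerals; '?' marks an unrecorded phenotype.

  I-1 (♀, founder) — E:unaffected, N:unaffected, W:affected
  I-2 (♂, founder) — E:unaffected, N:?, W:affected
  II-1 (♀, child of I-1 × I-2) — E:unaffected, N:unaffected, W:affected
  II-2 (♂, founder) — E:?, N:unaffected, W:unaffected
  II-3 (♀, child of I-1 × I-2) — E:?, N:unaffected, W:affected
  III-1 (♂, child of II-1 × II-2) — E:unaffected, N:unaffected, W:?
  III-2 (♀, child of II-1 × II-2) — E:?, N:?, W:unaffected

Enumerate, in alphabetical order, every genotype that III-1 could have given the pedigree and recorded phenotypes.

E/I-1 un ·: EE|Ee
E/I-2 un ·: EE|Ee
E/II-1 un I-1×I-2: EE|Ee
E/II-2 ? ·: EE|Ee|ee
E/II-3 ? I-1×I-2: EE|Ee|ee
E/III-1 un II-1×II-2: EE|Ee
E/III-2 ? II-1×II-2: EE|Ee|ee
⇒ E over [I-1,I-2,II-1,II-2,II-3,III-1,III-2]: 132 consistent
N/I-1 un ·: NN|Nn
N/I-2 ? ·: NN|Nn|nn
N/II-1 un I-1×I-2: NN|Nn
N/II-2 un ·: NN|Nn
N/II-3 un I-1×I-2: NN|Nn
N/III-1 un II-1×II-2: NN|Nn
N/III-2 ? II-1×II-2: NN|Nn|nn
⇒ N over [I-1,I-2,II-1,II-2,II-3,III-1,III-2]: 115 consistent
W/I-1 aff ·: ww
W/I-2 aff ·: ww
W/II-1 aff I-1×I-2: ww
W/II-2 un ·: WW|Ww
W/II-3 aff I-1×I-2: ww
W/III-1 ? II-1×II-2: Ww|ww
W/III-2 un II-1×II-2: Ww
⇒ W over [I-1,I-2,II-1,II-2,II-3,III-1,III-2]: 3 consistent

III-1 ∈ {EE NN Ww, EE NN ww, EE Nn Ww, EE Nn ww, Ee NN Ww, Ee NN ww, Ee Nn Ww, Ee Nn ww}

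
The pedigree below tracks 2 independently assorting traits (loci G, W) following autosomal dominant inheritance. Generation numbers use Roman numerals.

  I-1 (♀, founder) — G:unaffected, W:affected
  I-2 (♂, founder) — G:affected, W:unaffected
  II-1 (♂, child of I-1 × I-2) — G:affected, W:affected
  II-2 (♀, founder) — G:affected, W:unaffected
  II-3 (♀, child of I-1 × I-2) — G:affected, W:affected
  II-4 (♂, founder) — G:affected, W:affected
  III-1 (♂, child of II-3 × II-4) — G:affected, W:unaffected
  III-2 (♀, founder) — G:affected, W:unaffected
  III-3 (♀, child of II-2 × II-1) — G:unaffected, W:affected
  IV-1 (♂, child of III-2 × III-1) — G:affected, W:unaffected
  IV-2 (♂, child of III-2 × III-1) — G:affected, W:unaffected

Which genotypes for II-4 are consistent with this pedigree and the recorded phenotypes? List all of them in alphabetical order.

G/I-1 un ·: gg
G/I-2 aff ·: Gg|GG
G/II-1 aff I-1×I-2: Gg
G/II-2 aff ·: Gg
G/II-3 aff I-1×I-2: Gg
G/II-4 aff ·: Gg|GG
G/III-1 aff II-3×II-4: Gg|GG
G/III-2 aff ·: Gg|GG
G/III-3 un II-2×II-1: gg
G/IV-1 aff III-2×III-1: Gg|GG
G/IV-2 aff III-2×III-1: Gg|GG
⇒ G over [I-1,I-2,II-1,II-2,II-3,II-4,III-1,III-2,III-3,IV-1,IV-2]: 52 consistent
W/I-1 aff ·: Ww|WW
W/I-2 un ·: ww
W/II-1 aff I-1×I-2: Ww
W/II-2 un ·: ww
W/II-3 aff I-1×I-2: Ww
W/II-4 aff ·: Ww
W/III-1 un II-3×II-4: ww
W/III-2 un ·: ww
W/III-3 aff II-2×II-1: Ww
W/IV-1 un III-2×III-1: ww
W/IV-2 un III-2×III-1: ww
⇒ W over [I-1,I-2,II-1,II-2,II-3,II-4,III-1,III-2,III-3,IV-1,IV-2]: 2 consistent

II-4 ∈ {GG Ww, Gg Ww}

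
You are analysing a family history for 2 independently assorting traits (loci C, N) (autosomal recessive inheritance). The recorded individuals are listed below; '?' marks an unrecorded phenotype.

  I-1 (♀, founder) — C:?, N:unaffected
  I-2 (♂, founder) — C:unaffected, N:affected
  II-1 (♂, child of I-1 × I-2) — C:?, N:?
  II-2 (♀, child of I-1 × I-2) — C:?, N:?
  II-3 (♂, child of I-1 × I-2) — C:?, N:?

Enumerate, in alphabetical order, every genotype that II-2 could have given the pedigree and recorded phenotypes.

II-2 ∈ {CC Nn, CC nn, Cc Nn, Cc nn, cc Nn, cc nn}

C/I-1 ? ·: CC|Cc|cc
C/I-2 un ·: CC|Cc
C/II-1 ? I-1×I-2: CC|Cc|cc
C/II-2 ? I-1×I-2: CC|Cc|cc
C/II-3 ? I-1×I-2: CC|Cc|cc
⇒ C over [I-1,I-2,II-1,II-2,II-3]: 53 consistent
N/I-1 un ·: NN|Nn
N/I-2 aff ·: nn
N/II-1 ? I-1×I-2: Nn|nn
N/II-2 ? I-1×I-2: Nn|nn
N/II-3 ? I-1×I-2: Nn|nn
⇒ N over [I-1,I-2,II-1,II-2,II-3]: 9 consistent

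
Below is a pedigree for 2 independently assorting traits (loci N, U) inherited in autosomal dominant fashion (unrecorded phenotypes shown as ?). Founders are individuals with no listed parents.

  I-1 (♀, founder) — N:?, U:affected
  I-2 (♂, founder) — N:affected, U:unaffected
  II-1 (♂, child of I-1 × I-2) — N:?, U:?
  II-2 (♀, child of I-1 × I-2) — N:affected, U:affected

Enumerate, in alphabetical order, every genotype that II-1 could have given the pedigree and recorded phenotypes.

II-1 ∈ {NN Uu, NN uu, Nn Uu, Nn uu, nn Uu, nn uu}

N/I-1 ? ·: nn|Nn|NN
N/I-2 aff ·: Nn|NN
N/II-1 ? I-1×I-2: nn|Nn|NN
N/II-2 aff I-1×I-2: Nn|NN
⇒ N over [I-1,I-2,II-1,II-2]: 18 consistent
U/I-1 aff ·: Uu|UU
U/I-2 un ·: uu
U/II-1 ? I-1×I-2: uu|Uu
U/II-2 aff I-1×I-2: Uu
⇒ U over [I-1,I-2,II-1,II-2]: 3 consistent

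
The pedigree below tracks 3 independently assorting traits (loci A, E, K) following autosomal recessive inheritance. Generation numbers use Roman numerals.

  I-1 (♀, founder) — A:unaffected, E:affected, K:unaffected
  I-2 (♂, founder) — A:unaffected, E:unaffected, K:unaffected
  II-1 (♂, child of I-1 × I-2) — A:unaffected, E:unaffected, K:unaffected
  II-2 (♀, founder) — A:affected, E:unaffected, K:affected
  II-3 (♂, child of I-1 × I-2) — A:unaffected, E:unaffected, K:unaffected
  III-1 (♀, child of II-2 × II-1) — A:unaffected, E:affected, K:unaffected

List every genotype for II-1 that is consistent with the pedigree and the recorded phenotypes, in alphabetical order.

A/I-1 un ·: AA|Aa
A/I-2 un ·: AA|Aa
A/II-1 un I-1×I-2: AA|Aa
A/II-2 aff ·: aa
A/II-3 un I-1×I-2: AA|Aa
A/III-1 un II-2×II-1: Aa
⇒ A over [I-1,I-2,II-1,II-2,II-3,III-1]: 13 consistent
E/I-1 aff ·: ee
E/I-2 un ·: EE|Ee
E/II-1 un I-1×I-2: Ee
E/II-2 un ·: Ee
E/II-3 un I-1×I-2: Ee
E/III-1 aff II-2×II-1: ee
⇒ E over [I-1,I-2,II-1,II-2,II-3,III-1]: 2 consistent
K/I-1 un ·: KK|Kk
K/I-2 un ·: KK|Kk
K/II-1 un I-1×I-2: KK|Kk
K/II-2 aff ·: kk
K/II-3 un I-1×I-2: KK|Kk
K/III-1 un II-2×II-1: Kk
⇒ K over [I-1,I-2,II-1,II-2,II-3,III-1]: 13 consistent

II-1 ∈ {AA Ee KK, AA Ee Kk, Aa Ee KK, Aa Ee Kk}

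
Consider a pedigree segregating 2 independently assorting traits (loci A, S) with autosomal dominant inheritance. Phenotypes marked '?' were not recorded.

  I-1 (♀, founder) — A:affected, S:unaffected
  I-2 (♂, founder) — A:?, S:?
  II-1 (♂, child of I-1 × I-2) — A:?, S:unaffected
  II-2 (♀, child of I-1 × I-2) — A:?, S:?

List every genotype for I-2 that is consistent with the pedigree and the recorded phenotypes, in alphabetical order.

A/I-1 aff ·: Aa|AA
A/I-2 ? ·: aa|Aa|AA
A/II-1 ? I-1×I-2: aa|Aa|AA
A/II-2 ? I-1×I-2: aa|Aa|AA
⇒ A over [I-1,I-2,II-1,II-2]: 23 consistent
S/I-1 un ·: ss
S/I-2 ? ·: ss|Ss
S/II-1 un I-1×I-2: ss
S/II-2 ? I-1×I-2: ss|Ss
⇒ S over [I-1,I-2,II-1,II-2]: 3 consistent

I-2 ∈ {AA Ss, AA ss, Aa Ss, Aa ss, aa Ss, aa ss}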